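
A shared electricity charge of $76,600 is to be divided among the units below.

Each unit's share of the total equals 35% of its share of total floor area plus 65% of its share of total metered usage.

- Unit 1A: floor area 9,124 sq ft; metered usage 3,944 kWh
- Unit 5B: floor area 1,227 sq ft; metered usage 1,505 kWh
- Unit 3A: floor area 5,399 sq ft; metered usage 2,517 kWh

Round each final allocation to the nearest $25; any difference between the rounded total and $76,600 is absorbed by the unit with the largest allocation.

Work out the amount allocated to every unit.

Unit 1A: $40,175; Unit 5B: $11,500; Unit 3A: $24,925

Floor area total 15,750; metered usage total 7,966.
Combined weights (35% floor area + 65% metered usage): Unit 1A 0.5246; Unit 5B 0.1501; Unit 3A 0.3254.
Raw shares: Unit 1A 40,182.31; Unit 5B 11,495.35; Unit 3A 24,922.34.
After rounding ($25): Unit 1A $40,175; Unit 5B $11,500; Unit 3A $24,925. Sum = $76,600.
Sum already equals the total — no adjustment.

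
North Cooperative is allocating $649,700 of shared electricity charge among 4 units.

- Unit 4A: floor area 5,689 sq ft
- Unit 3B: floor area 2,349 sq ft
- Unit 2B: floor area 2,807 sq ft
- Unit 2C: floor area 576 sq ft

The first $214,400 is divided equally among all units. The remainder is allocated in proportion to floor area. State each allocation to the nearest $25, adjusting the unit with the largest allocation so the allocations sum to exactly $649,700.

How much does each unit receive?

Unit 4A: $270,450 · Unit 3B: $143,125 · Unit 2B: $160,575 · Unit 2C: $75,550

Equal tier: $214,400 ÷ 4 = $53,600 apiece.
Remainder $435,300 by floor area (total 11,421): Unit 4A 216,830.55 → $216,825; Unit 3B 89,529.79 → $89,525; Unit 2B 106,986.00 → $106,975; Unit 2C 21,953.66 → $21,950.
Rounding difference +$25 on remainder applied to Unit 4A.
Totals: Unit 4A $53,600 + $216,850 = $270,450; Unit 3B $53,600 + $89,525 = $143,125; Unit 2B $53,600 + $106,975 = $160,575; Unit 2C $53,600 + $21,950 = $75,550.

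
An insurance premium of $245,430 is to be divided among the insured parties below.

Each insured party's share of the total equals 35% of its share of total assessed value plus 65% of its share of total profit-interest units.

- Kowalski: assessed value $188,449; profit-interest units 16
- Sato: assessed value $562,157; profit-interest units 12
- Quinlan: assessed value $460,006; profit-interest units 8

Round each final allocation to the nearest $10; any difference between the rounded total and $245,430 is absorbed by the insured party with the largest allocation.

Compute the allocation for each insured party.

Kowalski: $84,270 | Sato: $93,070 | Quinlan: $68,090

Assessed value total 1,210,612; profit-interest units total 36.
Combined weights (35% assessed value + 65% profit-interest units): Kowalski 0.3434; Sato 0.3792; Quinlan 0.2774.
Unrounded shares: Kowalski 84,273.64; Sato 93,065.06; Quinlan 68,091.31.
After rounding ($10): Kowalski $84,270; Sato $93,070; Quinlan $68,090. Sum = $245,430.
Rounded total matches; no reconciliation needed.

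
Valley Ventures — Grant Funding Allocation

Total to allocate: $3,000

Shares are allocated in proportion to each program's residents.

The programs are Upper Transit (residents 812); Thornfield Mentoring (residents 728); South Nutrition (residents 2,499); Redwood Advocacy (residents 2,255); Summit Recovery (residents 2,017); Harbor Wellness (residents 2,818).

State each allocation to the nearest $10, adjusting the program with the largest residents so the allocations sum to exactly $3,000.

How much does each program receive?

Combined residents = 812 + 728 + 2,499 + 2,255 + 2,017 + 2,818 = 11,129.
Pro-rata amounts: Upper Transit 218.89; Thornfield Mentoring 196.24; South Nutrition 673.65; Redwood Advocacy 607.87; Summit Recovery 543.71; Harbor Wellness 759.64.
At nearest $10: Upper Transit $220; Thornfield Mentoring $200; South Nutrition $670; Redwood Advocacy $610; Summit Recovery $540; Harbor Wellness $760. Sum = $3,000.
Rounded total matches; no reconciliation needed.

Upper Transit: $220 | Thornfield Mentoring: $200 | South Nutrition: $670 | Redwood Advocacy: $610 | Summit Recovery: $540 | Harbor Wellness: $760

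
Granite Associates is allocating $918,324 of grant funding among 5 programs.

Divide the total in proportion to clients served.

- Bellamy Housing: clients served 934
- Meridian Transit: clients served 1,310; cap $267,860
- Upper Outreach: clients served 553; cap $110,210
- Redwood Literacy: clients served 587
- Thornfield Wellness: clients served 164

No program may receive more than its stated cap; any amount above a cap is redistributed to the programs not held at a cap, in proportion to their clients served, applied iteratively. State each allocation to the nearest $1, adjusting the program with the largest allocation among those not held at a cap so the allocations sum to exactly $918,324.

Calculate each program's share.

Sum of clients served: 3,548.
Unconstrained shares: Bellamy Housing 241,745.95; Meridian Transit 339,065.51; Upper Outreach 143,132.24; Redwood Literacy 151,932.41; Thornfield Wellness 42,447.90.
Held at cap: Meridian Transit ($267,860), Upper Outreach ($110,210); remaining pool $540,254 reallocated over remaining clients served 1,685.
Shares after redistribution: Bellamy Housing 299,464.24 → $299,464; Redwood Literacy 188,207.18 → $188,207; Thornfield Wellness 52,582.59 → $52,583.

Bellamy Housing: $299,464; Meridian Transit: $267,860; Upper Outreach: $110,210; Redwood Literacy: $188,207; Thornfield Wellness: $52,583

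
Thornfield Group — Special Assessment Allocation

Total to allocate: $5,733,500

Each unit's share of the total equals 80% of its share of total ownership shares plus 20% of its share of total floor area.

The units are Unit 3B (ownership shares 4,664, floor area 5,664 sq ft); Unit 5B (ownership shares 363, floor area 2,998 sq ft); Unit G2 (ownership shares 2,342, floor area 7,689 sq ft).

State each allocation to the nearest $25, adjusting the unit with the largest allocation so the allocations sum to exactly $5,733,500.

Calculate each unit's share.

Unit 3B: $3,300,300 · Unit 5B: $436,200 · Unit G2: $1,997,000

Totals — ownership shares 7,369, floor area 16,351.
Composite weights (80% ownership shares + 20% floor area): Unit 3B 0.5756; Unit 5B 0.0761; Unit G2 0.3483.
Raw shares: Unit 3B 3,300,303.08; Unit 5B 436,198.21; Unit G2 1,996,998.70.
At nearest $25: Unit 3B $3,300,300; Unit 5B $436,200; Unit G2 $1,997,000. Sum = $5,733,500.
No rounding difference to absorb.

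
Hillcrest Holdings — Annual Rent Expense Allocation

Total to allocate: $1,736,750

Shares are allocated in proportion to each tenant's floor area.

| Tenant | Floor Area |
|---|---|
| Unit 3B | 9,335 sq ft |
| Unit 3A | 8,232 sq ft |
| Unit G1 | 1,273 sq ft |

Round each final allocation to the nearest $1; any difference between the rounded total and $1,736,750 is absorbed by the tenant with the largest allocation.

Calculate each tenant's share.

Unit 3B: $860,540 | Unit 3A: $758,860 | Unit G1: $117,350

Total floor area = 18,840.
Raw shares: Unit 3B 9,335/18,840 × $1,736,750 = 860,539.34; Unit 3A 8,232/18,840 × $1,736,750 = 758,860.19; Unit G1 1,273/18,840 × $1,736,750 = 117,350.46.
Rounded to nearest $1: Unit 3B $860,539; Unit 3A $758,860; Unit G1 $117,350. Sum = $1,736,749.
Difference $1,736,750 − $1,736,749 = +$1 applied to largest allocation (Unit 3B): Unit 3B becomes $860,540.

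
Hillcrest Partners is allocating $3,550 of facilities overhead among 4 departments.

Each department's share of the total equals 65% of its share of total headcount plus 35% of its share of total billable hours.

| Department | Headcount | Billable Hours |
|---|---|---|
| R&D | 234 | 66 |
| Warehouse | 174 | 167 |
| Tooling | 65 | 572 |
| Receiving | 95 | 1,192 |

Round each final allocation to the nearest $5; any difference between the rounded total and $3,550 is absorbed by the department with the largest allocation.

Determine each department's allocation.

R&D: $990; Warehouse: $810; Tooling: $620; Receiving: $1,130

Headcount total 568; billable hours total 1,997.
Composite weights (65% headcount + 35% billable hours): R&D 0.2793; Warehouse 0.2284; Tooling 0.1746; Receiving 0.3176.
Unrounded shares: R&D 991.69; Warehouse 810.78; Tooling 619.95; Receiving 1,127.58.
At nearest $5: R&D $990; Warehouse $810; Tooling $620; Receiving $1,130. Sum = $3,550.
Rounded total matches; no reconciliation needed.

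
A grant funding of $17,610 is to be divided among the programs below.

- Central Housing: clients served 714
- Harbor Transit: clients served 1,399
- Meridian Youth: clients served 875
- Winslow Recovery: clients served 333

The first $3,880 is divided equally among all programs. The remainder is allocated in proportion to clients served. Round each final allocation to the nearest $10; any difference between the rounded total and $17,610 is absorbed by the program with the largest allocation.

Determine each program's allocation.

$3,880 shared equally gives $970 per program.
Remainder $13,730 by clients served (total 3,321): Central Housing 2,951.89 → $2,950; Harbor Transit 5,783.88 → $5,780; Meridian Youth 3,617.51 → $3,620; Winslow Recovery 1,376.72 → $1,380.
Totals: Central Housing $970 + $2,950 = $3,920; Harbor Transit $970 + $5,780 = $6,750; Meridian Youth $970 + $3,620 = $4,590; Winslow Recovery $970 + $1,380 = $2,350.

Central Housing: $3,920; Harbor Transit: $6,750; Meridian Youth: $4,590; Winslow Recovery: $2,350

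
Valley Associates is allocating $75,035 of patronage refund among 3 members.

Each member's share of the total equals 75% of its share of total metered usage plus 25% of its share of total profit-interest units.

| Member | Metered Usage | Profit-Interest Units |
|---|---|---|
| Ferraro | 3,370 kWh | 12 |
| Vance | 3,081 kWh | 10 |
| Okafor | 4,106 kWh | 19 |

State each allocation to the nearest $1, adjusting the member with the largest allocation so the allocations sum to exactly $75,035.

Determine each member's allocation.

Metered usage total 10,557; profit-interest units total 41.
Combined weights (75% metered usage + 25% profit-interest units): Ferraro 0.3126; Vance 0.2799; Okafor 0.4076.
Unrounded shares: Ferraro 23,454.84; Vance 20,999.21; Okafor 30,580.95.
At nearest $1: Ferraro $23,455; Vance $20,999; Okafor $30,581. Sum = $75,035.
No rounding difference to absorb.

Ferraro: $23,455; Vance: $20,999; Okafor: $30,581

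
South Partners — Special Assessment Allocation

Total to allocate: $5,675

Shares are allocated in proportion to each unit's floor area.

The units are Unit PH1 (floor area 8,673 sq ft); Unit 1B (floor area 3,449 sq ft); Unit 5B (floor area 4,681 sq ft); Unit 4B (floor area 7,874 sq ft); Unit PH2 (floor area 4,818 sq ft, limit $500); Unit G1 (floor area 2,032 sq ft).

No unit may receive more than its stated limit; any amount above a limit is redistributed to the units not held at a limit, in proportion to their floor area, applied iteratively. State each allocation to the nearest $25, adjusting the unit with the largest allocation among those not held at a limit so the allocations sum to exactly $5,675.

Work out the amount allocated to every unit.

Unit PH1: $1,675; Unit 1B: $675; Unit 5B: $900; Unit 4B: $1,525; Unit PH2: $500; Unit G1: $400

Floor area total: 31,527.
Proportional shares (ignoring caps): Unit PH1 1,561.18; Unit 1B 620.84; Unit 5B 842.60; Unit 4B 1,417.35; Unit PH2 867.26; Unit G1 365.77.
Held at cap: Unit PH2 ($500); remaining pool $5,175 reallocated over remaining floor area 26,709.
Shares after redistribution: Unit PH1 1,680.44 → $1,675; Unit 1B 668.26 → $675; Unit 5B 906.97 → $900; Unit 4B 1,525.63 → $1,525; Unit G1 393.71 → $400.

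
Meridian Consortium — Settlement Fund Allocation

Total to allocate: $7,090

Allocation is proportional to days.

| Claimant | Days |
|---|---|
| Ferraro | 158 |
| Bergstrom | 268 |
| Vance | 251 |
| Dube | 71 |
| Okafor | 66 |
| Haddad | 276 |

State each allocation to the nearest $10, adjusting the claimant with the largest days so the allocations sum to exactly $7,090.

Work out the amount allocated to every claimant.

Sum of days: 158 + 268 + 251 + 71 + 66 + 276 = 1,090.
Proportional shares: Ferraro 1,027.72; Bergstrom 1,743.23; Vance 1,632.65; Dube 461.83; Okafor 429.30; Haddad 1,795.27.
Rounded to nearest $10: Ferraro $1,030; Bergstrom $1,740; Vance $1,630; Dube $460; Okafor $430; Haddad $1,800. Sum = $7,090.
Sum already equals the total — no adjustment.

Ferraro: $1,030; Bergstrom: $1,740; Vance: $1,630; Dube: $460; Okafor: $430; Haddad: $1,800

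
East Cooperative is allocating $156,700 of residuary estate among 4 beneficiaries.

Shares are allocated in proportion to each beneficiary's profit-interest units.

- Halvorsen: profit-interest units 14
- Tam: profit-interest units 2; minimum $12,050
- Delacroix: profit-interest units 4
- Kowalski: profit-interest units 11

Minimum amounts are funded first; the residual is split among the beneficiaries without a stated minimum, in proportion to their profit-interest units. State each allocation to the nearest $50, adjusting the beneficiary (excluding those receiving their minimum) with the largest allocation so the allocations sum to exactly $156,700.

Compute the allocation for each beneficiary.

Minimums first: Tam $12,050. Balance $144,650.
Balance split over remaining profit-interest units 29: Halvorsen 69,831.03 → $69,850; Delacroix 19,951.72 → $19,950; Kowalski 54,867.24 → $54,850.

Halvorsen: $69,850 · Tam: $12,050 · Delacroix: $19,950 · Kowalski: $54,850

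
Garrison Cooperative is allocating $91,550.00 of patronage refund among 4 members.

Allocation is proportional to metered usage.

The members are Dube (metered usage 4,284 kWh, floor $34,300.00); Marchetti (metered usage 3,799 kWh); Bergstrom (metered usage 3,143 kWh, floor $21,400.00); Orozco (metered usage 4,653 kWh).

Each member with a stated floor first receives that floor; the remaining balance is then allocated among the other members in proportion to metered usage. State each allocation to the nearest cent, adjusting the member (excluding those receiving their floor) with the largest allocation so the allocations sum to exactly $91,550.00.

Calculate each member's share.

Guaranteed amounts: Dube $34,300.00; Bergstrom $21,400.00. Remaining pool $35,850.00.
Remaining pool split over remaining metered usage 8,452: Marchetti 16,113.8370 → $16,113.84; Orozco 19,736.1630 → $19,736.16.

Dube: $34,300.00; Marchetti: $16,113.84; Bergstrom: $21,400.00; Orozco: $19,736.16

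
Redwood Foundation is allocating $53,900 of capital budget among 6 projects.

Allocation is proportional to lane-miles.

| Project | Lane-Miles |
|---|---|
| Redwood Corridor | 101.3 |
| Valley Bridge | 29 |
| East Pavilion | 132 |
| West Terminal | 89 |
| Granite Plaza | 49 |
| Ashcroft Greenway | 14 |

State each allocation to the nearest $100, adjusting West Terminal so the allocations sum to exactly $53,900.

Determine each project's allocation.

Redwood Corridor: $13,200 | Valley Bridge: $3,800 | East Pavilion: $17,200 | West Terminal: $11,500 | Granite Plaza: $6,400 | Ashcroft Greenway: $1,800

Lane-miles total: 414.3.
Proportional shares: Redwood Corridor 101.3/414.3 × $53,900 = 13,179.02; Valley Bridge 29/414.3 × $53,900 = 3,772.87; East Pavilion 132/414.3 × $53,900 = 17,173.06; West Terminal 89/414.3 × $53,900 = 11,578.81; Granite Plaza 49/414.3 × $53,900 = 6,374.85; Ashcroft Greenway 14/414.3 × $53,900 = 1,821.39.
At nearest $100: Redwood Corridor $13,200; Valley Bridge $3,800; East Pavilion $17,200; West Terminal $11,600; Granite Plaza $6,400; Ashcroft Greenway $1,800. Sum = $54,000.
Difference $53,900 − $54,000 = −$100 applied to West Terminal: West Terminal becomes $11,500.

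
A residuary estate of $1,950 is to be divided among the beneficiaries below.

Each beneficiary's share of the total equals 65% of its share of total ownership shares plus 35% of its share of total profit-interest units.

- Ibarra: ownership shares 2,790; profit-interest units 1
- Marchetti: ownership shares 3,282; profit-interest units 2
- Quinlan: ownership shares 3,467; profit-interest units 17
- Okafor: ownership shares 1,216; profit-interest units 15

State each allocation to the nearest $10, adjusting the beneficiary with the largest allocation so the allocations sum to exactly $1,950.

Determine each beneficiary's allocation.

Ibarra: $350 | Marchetti: $430 | Quinlan: $730 | Okafor: $440

Ownership shares total 10,755; profit-interest units total 35.
Composite weights (65% ownership shares + 35% profit-interest units): Ibarra 0.1786; Marchetti 0.2184; Quinlan 0.3795; Okafor 0.2235.
Unrounded shares: Ibarra 348.31; Marchetti 425.79; Quinlan 740.09; Okafor 435.81.
After rounding ($10): Ibarra $350; Marchetti $430; Quinlan $740; Okafor $440. Sum = $1,960.
Difference $1,950 − $1,960 = −$10 applied to largest allocation (Quinlan): Quinlan becomes $730.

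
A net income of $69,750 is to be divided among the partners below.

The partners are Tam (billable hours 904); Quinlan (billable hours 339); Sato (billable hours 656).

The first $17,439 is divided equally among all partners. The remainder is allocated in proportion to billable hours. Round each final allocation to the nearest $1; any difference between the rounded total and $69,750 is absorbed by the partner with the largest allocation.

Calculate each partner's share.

Tam: $30,715 | Quinlan: $15,151 | Sato: $23,884

First tranche $17,439 split equally: $5,813 each.
Remainder $52,311 by billable hours (total 1,899): Tam 24,902.13 → $24,902; Quinlan 9,338.30 → $9,338; Sato 18,070.57 → $18,071.
Totals: Tam $5,813 + $24,902 = $30,715; Quinlan $5,813 + $9,338 = $15,151; Sato $5,813 + $18,071 = $23,884.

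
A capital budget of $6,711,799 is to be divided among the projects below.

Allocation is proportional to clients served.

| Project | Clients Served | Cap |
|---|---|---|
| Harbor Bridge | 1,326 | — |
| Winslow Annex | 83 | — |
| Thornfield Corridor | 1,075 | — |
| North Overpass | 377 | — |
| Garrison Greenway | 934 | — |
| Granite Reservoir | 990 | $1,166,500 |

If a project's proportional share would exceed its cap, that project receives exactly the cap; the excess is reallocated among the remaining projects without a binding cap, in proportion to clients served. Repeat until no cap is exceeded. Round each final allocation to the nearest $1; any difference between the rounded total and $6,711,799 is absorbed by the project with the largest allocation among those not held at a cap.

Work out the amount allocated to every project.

Sum of clients served: 4,785.
Unconstrained shares: Harbor Bridge 1,859,946.81; Winslow Annex 116,422.01; Thornfield Corridor 1,507,875.43; North Overpass 528,808.41; Garrison Greenway 1,310,098.28; Granite Reservoir 1,388,648.07.
Cap binds for Granite Reservoir ($1,166,500); residual $5,545,299 reallocated over remaining clients served 3,795.
Shares after redistribution: Harbor Bridge 1,937,566.92 → $1,937,567; Winslow Annex 121,280.58 → $121,281; Thornfield Corridor 1,570,802.75 → $1,570,803; North Overpass 550,876.87 → $550,877; Garrison Greenway 1,364,771.88 → $1,364,772.
Rounding difference −$1 applied to Harbor Bridge → $1,937,566.

Harbor Bridge: $1,937,566; Winslow Annex: $121,281; Thornfield Corridor: $1,570,803; North Overpass: $550,877; Garrison Greenway: $1,364,772; Granite Reservoir: $1,166,500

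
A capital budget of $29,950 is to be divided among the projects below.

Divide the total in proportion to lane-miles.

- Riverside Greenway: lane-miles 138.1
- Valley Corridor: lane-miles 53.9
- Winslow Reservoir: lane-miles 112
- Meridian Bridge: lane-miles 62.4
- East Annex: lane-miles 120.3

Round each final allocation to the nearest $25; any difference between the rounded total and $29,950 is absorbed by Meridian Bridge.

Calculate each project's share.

Sum of lane-miles: 486.7.
Raw shares: Riverside Greenway 138.1/486.7 × $29,950 = 8,498.24; Valley Corridor 53.9/486.7 × $29,950 = 3,316.84; Winslow Reservoir 112/486.7 × $29,950 = 6,892.13; Meridian Bridge 62.4/486.7 × $29,950 = 3,839.90; East Annex 120.3/486.7 × $29,950 = 7,402.89.
After rounding ($25): Riverside Greenway $8,500; Valley Corridor $3,325; Winslow Reservoir $6,900; Meridian Bridge $3,850; East Annex $7,400. Sum = $29,975.
Difference $29,950 − $29,975 = −$25 applied to Meridian Bridge: Meridian Bridge becomes $3,825.

Riverside Greenway: $8,500; Valley Corridor: $3,325; Winslow Reservoir: $6,900; Meridian Bridge: $3,825; East Annex: $7,400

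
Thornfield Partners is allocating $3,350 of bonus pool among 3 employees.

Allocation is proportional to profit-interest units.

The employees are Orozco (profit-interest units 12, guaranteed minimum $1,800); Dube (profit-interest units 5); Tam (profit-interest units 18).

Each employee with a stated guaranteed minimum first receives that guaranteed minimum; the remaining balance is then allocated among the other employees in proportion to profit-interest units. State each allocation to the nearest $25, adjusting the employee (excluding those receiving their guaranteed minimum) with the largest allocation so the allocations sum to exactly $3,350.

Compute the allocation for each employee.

Fund the minimums — Orozco $1,800. Remaining pool $1,550.
Remaining pool split over remaining profit-interest units 23: Dube 336.96 → $325; Tam 1,213.04 → $1,225.

Orozco: $1,800 | Dube: $325 | Tam: $1,225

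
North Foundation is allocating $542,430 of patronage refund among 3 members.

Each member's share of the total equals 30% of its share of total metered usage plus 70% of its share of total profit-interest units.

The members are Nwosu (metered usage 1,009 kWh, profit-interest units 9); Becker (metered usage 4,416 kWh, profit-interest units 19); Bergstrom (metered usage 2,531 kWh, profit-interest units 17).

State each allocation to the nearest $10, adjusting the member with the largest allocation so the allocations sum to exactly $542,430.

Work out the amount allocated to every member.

Nwosu: $96,580 | Becker: $250,640 | Bergstrom: $195,210

Totals — metered usage 7,956, profit-interest units 45.
Composite weights (30% metered usage + 70% profit-interest units): Nwosu 0.1780; Becker 0.4621; Bergstrom 0.3599.
Proportional shares: Nwosu 96,577.90; Becker 250,641.39; Bergstrom 195,210.71.
After rounding ($10): Nwosu $96,580; Becker $250,640; Bergstrom $195,210. Sum = $542,430.
Rounded total matches; no reconciliation needed.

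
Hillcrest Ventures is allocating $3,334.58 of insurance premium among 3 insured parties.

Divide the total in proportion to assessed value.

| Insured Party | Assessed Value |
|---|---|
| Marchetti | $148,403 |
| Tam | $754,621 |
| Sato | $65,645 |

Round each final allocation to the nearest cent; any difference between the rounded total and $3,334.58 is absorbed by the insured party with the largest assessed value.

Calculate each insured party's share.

Total assessed value = 148,403 + 754,621 + 65,645 = 968,669.
Proportional shares: Marchetti 510.8677; Tam 2,597.7337; Sato 225.9786.
At nearest cent: Marchetti $510.87; Tam $2,597.73; Sato $225.98. Sum = $3,334.58.
Sum already equals the total — no adjustment.

Marchetti: $510.87; Tam: $2,597.73; Sato: $225.98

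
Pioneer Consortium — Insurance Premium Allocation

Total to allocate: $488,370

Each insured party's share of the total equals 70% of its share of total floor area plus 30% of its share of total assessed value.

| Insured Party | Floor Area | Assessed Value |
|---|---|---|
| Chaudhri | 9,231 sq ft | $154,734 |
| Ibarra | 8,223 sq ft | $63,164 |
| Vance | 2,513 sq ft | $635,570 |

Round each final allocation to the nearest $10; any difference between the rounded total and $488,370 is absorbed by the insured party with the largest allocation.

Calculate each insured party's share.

Totals — floor area 19,967, assessed value 853,468.
Composite weights (70% floor area + 30% assessed value): Chaudhri 0.3780; Ibarra 0.3105; Vance 0.3115.
Pro-rata amounts: Chaudhri 184,608.28; Ibarra 151,630.71; Vance 152,131.01.
Rounded to nearest $10: Chaudhri $184,610; Ibarra $151,630; Vance $152,130. Sum = $488,370.
Rounded total matches; no reconciliation needed.

Chaudhri: $184,610 | Ibarra: $151,630 | Vance: $152,130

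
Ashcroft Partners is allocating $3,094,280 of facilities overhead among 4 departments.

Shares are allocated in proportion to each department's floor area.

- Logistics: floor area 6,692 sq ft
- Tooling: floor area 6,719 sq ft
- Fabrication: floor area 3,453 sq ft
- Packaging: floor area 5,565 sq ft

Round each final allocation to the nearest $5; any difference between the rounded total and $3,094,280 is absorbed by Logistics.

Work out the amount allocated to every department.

Logistics: $923,225; Tooling: $926,945; Fabrication: $476,370; Packaging: $767,740

Sum of floor area: 22,429.
Pro-rata amounts: Logistics 6,692/22,429 × $3,094,280 = 923,220.91; Tooling 6,719/22,429 × $3,094,280 = 926,945.80; Fabrication 3,453/22,429 × $3,094,280 = 476,372.06; Packaging 5,565/22,429 × $3,094,280 = 767,741.24.
At nearest $5: Logistics $923,220; Tooling $926,945; Fabrication $476,370; Packaging $767,740. Sum = $3,094,275.
Difference $3,094,280 − $3,094,275 = +$5 applied to Logistics: Logistics becomes $923,225.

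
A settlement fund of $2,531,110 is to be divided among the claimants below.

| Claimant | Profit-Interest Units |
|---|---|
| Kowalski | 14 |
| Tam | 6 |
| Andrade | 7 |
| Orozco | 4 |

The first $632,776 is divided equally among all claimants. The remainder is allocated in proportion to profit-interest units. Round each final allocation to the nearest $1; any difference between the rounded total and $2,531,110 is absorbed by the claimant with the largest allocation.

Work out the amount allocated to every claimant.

$632,776 shared equally gives $158,194 per claimant.
Remainder $1,898,334 by profit-interest units (total 31): Kowalski 857,312.13 → $857,312; Tam 367,419.48 → $367,419; Andrade 428,656.06 → $428,656; Orozco 244,946.32 → $244,946.
Rounding difference +$1 on remainder applied to Kowalski.
Totals: Kowalski $158,194 + $857,313 = $1,015,507; Tam $158,194 + $367,419 = $525,613; Andrade $158,194 + $428,656 = $586,850; Orozco $158,194 + $244,946 = $403,140.

Kowalski: $1,015,507; Tam: $525,613; Andrade: $586,850; Orozco: $403,140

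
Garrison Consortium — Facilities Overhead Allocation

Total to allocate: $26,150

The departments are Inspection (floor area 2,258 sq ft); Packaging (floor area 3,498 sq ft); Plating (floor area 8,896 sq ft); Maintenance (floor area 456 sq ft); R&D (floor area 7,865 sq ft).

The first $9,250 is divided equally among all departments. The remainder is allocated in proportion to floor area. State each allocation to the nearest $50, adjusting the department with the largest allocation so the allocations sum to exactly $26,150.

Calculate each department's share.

Inspection: $3,500 | Packaging: $4,400 | Plating: $8,400 | Maintenance: $2,200 | R&D: $7,650

$9,250 shared equally gives $1,850 per department.
Remainder $16,900 by floor area (total 22,973): Inspection 1,661.09 → $1,650; Packaging 2,573.29 → $2,550; Plating 6,544.31 → $6,550; Maintenance 335.45 → $350; R&D 5,785.86 → $5,800.
Totals: Inspection $1,850 + $1,650 = $3,500; Packaging $1,850 + $2,550 = $4,400; Plating $1,850 + $6,550 = $8,400; Maintenance $1,850 + $350 = $2,200; R&D $1,850 + $5,800 = $7,650.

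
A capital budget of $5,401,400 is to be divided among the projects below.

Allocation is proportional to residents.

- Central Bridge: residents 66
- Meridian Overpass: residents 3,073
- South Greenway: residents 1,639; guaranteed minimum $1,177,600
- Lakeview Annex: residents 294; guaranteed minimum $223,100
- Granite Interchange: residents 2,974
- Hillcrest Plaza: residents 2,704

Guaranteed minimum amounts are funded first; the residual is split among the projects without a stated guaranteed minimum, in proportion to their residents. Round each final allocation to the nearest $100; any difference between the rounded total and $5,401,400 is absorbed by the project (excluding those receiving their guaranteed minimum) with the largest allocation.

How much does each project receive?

Guaranteed amounts: South Greenway $1,177,600; Lakeview Annex $223,100. Remaining pool $4,000,700.
Remaining pool split over remaining residents 8,817: Central Bridge 29,947.40 → $29,900; Meridian Overpass 1,394,368.96 → $1,394,400; Granite Interchange 1,349,447.86 → $1,349,400; Hillcrest Plaza 1,226,935.78 → $1,226,900.
Rounding difference +$100 applied to Meridian Overpass → $1,394,500.

Central Bridge: $29,900 · Meridian Overpass: $1,394,500 · South Greenway: $1,177,600 · Lakeview Annex: $223,100 · Granite Interchange: $1,349,400 · Hillcrest Plaza: $1,226,900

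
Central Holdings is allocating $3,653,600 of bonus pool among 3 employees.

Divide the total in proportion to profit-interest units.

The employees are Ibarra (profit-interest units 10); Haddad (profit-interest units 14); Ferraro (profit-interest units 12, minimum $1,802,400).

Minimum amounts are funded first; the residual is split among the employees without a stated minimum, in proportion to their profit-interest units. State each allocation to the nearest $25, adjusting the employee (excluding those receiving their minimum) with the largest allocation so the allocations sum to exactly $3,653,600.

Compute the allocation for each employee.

Minimums first: Ferraro $1,802,400. Residual $1,851,200.
Residual split over remaining profit-interest units 24: Ibarra 771,333.33 → $771,325; Haddad 1,079,866.67 → $1,079,875.

Ibarra: $771,325 · Haddad: $1,079,875 · Ferraro: $1,802,400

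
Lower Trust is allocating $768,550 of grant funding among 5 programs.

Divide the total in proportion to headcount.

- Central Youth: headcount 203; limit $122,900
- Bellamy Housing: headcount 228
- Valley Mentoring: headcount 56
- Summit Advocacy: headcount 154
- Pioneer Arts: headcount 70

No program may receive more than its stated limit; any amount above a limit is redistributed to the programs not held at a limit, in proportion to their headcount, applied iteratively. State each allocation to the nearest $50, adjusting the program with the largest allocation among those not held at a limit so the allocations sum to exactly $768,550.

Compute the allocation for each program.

Sum of headcount: 711.
Proportional shares (ignoring caps): Central Youth 219,431.29; Bellamy Housing 246,454.85; Valley Mentoring 60,532.77; Summit Advocacy 166,465.12; Pioneer Arts 75,665.96.
Cap binds for Central Youth ($122,900); residual $645,650 reallocated over remaining headcount 508.
Remaining shares: Bellamy Housing 289,779.92 → $289,800; Valley Mentoring 71,174.02 → $71,150; Summit Advocacy 195,728.54 → $195,750; Pioneer Arts 88,967.52 → $88,950.

Central Youth: $122,900; Bellamy Housing: $289,800; Valley Mentoring: $71,150; Summit Advocacy: $195,750; Pioneer Arts: $88,950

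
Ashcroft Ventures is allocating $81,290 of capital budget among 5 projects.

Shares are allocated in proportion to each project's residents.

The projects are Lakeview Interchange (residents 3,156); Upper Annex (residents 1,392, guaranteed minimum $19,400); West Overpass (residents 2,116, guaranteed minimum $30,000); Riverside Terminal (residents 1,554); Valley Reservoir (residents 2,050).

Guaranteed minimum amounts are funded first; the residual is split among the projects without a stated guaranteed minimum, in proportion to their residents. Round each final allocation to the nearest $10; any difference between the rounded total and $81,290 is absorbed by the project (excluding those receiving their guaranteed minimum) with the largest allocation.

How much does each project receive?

Lakeview Interchange: $14,890 · Upper Annex: $19,400 · West Overpass: $30,000 · Riverside Terminal: $7,330 · Valley Reservoir: $9,670

Fund the minimums — Upper Annex $19,400; West Overpass $30,000. Balance $31,890.
Balance split over remaining residents 6,760: Lakeview Interchange 14,888.29 → $14,890; Riverside Terminal 7,330.93 → $7,330; Valley Reservoir 9,670.78 → $9,670.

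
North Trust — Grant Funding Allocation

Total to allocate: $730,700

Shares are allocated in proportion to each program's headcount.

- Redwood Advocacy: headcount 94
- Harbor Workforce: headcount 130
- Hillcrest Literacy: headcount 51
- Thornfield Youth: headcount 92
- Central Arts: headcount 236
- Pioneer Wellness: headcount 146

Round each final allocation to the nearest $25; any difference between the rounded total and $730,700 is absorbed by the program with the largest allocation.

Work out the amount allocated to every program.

Redwood Advocacy: $91,700; Harbor Workforce: $126,825; Hillcrest Literacy: $49,750; Thornfield Youth: $89,750; Central Arts: $230,250; Pioneer Wellness: $142,425

Total headcount = 749.
Pro-rata amounts: Redwood Advocacy 94/749 × $730,700 = 91,703.34; Harbor Workforce 130/749 × $730,700 = 126,823.77; Hillcrest Literacy 51/749 × $730,700 = 49,753.94; Thornfield Youth 92/749 × $730,700 = 89,752.20; Central Arts 236/749 × $730,700 = 230,233.91; Pioneer Wellness 146/749 × $730,700 = 142,432.84.
After rounding ($25): Redwood Advocacy $91,700; Harbor Workforce $126,825; Hillcrest Literacy $49,750; Thornfield Youth $89,750; Central Arts $230,225; Pioneer Wellness $142,425. Sum = $730,675.
Difference $730,700 − $730,675 = +$25 applied to largest allocation (Central Arts): Central Arts becomes $230,250.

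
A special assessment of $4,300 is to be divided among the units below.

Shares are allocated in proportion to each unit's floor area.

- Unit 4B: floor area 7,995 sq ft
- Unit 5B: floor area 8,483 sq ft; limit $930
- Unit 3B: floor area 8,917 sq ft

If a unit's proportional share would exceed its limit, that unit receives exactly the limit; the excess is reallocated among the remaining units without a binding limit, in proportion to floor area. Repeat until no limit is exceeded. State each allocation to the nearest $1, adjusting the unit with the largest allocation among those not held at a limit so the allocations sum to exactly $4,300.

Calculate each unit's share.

Combined floor area = 25,395.
Proportional shares (ignoring caps): Unit 4B 1,353.75; Unit 5B 1,436.38; Unit 3B 1,509.87.
Capped: Unit 5B ($930); balance $3,370 reallocated over remaining floor area 16,912.
Redistributed shares: Unit 4B 1,593.14 → $1,593; Unit 3B 1,776.86 → $1,777.

Unit 4B: $1,593 · Unit 5B: $930 · Unit 3B: $1,777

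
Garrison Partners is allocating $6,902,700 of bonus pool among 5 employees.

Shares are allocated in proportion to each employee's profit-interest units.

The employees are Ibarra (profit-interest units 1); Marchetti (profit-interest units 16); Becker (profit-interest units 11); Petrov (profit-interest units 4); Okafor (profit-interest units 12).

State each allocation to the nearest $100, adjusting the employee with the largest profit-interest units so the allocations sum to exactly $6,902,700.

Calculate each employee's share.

Ibarra: $156,900; Marchetti: $2,510,000; Becker: $1,725,700; Petrov: $627,500; Okafor: $1,882,600

Profit-interest units total: 44.
Pro-rata amounts: Ibarra 1/44 × $6,902,700 = 156,879.55; Marchetti 16/44 × $6,902,700 = 2,510,072.73; Becker 11/44 × $6,902,700 = 1,725,675.00; Petrov 4/44 × $6,902,700 = 627,518.18; Okafor 12/44 × $6,902,700 = 1,882,554.55.
Rounded to nearest $100: Ibarra $156,900; Marchetti $2,510,100; Becker $1,725,700; Petrov $627,500; Okafor $1,882,600. Sum = $6,902,800.
Difference $6,902,700 − $6,902,800 = −$100 applied to largest profit-interest units (Marchetti): Marchetti becomes $2,510,000.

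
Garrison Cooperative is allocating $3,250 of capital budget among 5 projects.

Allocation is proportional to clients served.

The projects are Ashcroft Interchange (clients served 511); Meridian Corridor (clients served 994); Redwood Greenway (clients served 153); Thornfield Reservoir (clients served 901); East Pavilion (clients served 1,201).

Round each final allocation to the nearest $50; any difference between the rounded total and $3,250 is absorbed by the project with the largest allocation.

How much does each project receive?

Ashcroft Interchange: $450 | Meridian Corridor: $850 | Redwood Greenway: $150 | Thornfield Reservoir: $800 | East Pavilion: $1,000

Sum of clients served: 3,760.
Proportional shares: Ashcroft Interchange 511/3,760 × $3,250 = 441.69; Meridian Corridor 994/3,760 × $3,250 = 859.18; Redwood Greenway 153/3,760 × $3,250 = 132.25; Thornfield Reservoir 901/3,760 × $3,250 = 778.79; East Pavilion 1,201/3,760 × $3,250 = 1,038.10.
At nearest $50: Ashcroft Interchange $450; Meridian Corridor $850; Redwood Greenway $150; Thornfield Reservoir $800; East Pavilion $1,050. Sum = $3,300.
Difference $3,250 − $3,300 = −$50 applied to largest allocation (East Pavilion): East Pavilion becomes $1,000.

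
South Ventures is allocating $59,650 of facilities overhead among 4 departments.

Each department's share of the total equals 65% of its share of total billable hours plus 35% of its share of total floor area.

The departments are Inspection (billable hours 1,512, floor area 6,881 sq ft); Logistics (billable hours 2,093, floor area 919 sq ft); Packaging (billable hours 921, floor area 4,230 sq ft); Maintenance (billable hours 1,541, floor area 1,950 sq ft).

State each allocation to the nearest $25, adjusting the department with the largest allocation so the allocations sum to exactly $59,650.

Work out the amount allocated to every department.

Totals — billable hours 6,067, floor area 13,980.
Blended shares (65% billable hours + 35% floor area): Inspection 0.3343; Logistics 0.2472; Packaging 0.2046; Maintenance 0.2139.
Proportional shares: Inspection 19,938.74; Logistics 14,748.20; Packaging 12,202.87; Maintenance 12,760.20.
Rounded to nearest $25: Inspection $19,950; Logistics $14,750; Packaging $12,200; Maintenance $12,750. Sum = $59,650.
Rounded total matches; no reconciliation needed.

Inspection: $19,950; Logistics: $14,750; Packaging: $12,200; Maintenance: $12,750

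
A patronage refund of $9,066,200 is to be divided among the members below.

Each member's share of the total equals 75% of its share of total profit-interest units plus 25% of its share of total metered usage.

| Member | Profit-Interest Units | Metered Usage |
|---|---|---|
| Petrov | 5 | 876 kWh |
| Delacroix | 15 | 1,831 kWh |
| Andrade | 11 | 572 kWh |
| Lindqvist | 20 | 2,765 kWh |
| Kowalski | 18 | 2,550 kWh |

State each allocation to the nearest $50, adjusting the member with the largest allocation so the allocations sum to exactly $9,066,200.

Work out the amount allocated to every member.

Petrov: $723,750 | Delacroix: $1,961,100 | Andrade: $1,234,850 | Lindqvist: $2,700,150 | Kowalski: $2,446,350

Profit-interest units total 69; metered usage total 8,594.
Blended shares (75% profit-interest units + 25% metered usage): Petrov 0.0798; Delacroix 0.2163; Andrade 0.1362; Lindqvist 0.2978; Kowalski 0.2698.
Proportional shares: Petrov 723,761.28; Delacroix 1,961,086.00; Andrade 1,234,859.35; Lindqvist 2,700,143.99; Kowalski 2,446,349.37.
Rounded to nearest $50: Petrov $723,750; Delacroix $1,961,100; Andrade $1,234,850; Lindqvist $2,700,150; Kowalski $2,446,350. Sum = $9,066,200.
Rounded total matches; no reconciliation needed.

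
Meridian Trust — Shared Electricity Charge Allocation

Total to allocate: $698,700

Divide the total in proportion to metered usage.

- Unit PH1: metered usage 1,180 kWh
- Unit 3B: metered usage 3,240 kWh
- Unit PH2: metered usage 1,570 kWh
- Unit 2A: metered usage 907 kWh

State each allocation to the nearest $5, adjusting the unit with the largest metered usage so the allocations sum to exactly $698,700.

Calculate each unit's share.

Sum of metered usage: 1,180 + 3,240 + 1,570 + 907 = 6,897.
Pro-rata amounts: Unit PH1 119,539.80; Unit 3B 328,227.93; Unit PH2 159,048.72; Unit 2A 91,883.56.
After rounding ($5): Unit PH1 $119,540; Unit 3B $328,230; Unit PH2 $159,050; Unit 2A $91,885. Sum = $698,705.
Difference $698,700 − $698,705 = −$5 applied to largest metered usage (Unit 3B): Unit 3B becomes $328,225.

Unit PH1: $119,540; Unit 3B: $328,225; Unit PH2: $159,050; Unit 2A: $91,885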